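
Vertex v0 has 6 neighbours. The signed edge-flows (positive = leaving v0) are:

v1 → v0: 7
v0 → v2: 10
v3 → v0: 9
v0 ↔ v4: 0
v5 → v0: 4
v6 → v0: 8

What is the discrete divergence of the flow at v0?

Divergence = sum of outgoing flows = (-7) + 10 + (-9) + 0 + (-4) + (-8) = -18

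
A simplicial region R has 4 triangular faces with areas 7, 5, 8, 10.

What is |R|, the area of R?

7 + 5 + 8 + 10 = 30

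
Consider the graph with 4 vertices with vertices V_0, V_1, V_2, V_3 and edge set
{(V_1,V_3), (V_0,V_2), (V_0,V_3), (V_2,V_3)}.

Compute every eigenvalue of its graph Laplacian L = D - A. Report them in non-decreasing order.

Degrees: deg(V_0) = 2, deg(V_1) = 1, deg(V_2) = 2, deg(V_3) = 3.
L = D − A with rows/columns ordered (V_0, V_1, V_2, V_3):
  [ 2,  0, -1, -1]
  [ 0,  1,  0, -1]
  [-1,  0,  2, -1]
  [-1, -1, -1,  3]
Characteristic polynomial: det(λI − L) = λ(λ − 1)(λ − 3)(λ − 4).
Roots: λ = 0; (λ − 1) = 0 ⇒ λ = 1; (λ − 3) = 0 ⇒ λ = 3; (λ − 4) = 0 ⇒ λ = 4.
(Check: the roots sum (with multiplicity) to 8, matching trace L = Σdeg = 2·4 = 8.)
Laplacian eigenvalues (increasing order): [0.0, 1.0, 3.0, 4.0]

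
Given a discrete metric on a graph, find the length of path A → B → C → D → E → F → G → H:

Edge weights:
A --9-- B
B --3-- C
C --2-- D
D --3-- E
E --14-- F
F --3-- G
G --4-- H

Arc length = 9 + 3 + 2 + 3 + 14 + 3 + 4 = 38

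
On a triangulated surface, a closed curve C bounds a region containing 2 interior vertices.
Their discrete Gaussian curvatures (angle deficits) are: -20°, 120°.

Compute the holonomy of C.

Holonomy = total enclosed curvature = (-20°) + 120° = 100°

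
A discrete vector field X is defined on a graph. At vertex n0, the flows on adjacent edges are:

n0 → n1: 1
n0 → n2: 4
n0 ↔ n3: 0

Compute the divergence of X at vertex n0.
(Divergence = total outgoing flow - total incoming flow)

Divergence = sum of outgoing flows = 1 + 4 + 0 = 5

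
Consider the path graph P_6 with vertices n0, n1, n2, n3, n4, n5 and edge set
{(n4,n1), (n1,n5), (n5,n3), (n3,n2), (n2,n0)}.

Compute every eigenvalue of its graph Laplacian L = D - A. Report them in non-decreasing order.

The path graph P_n has Laplacian eigenvalues λ_k = 2 − 2cos(kπ/n), k = 0, 1, …, n−1. Here n = 6:
k=0: 2 − 2cos(0) = 0.0; k=1: 2 − 2cos(π/6) = 0.2679; k=2: 2 − 2cos(π/3) = 1.0; k=3: 2 − 2cos(π/2) = 2.0; k=4: 2 − 2cos(2π/3) = 3.0; k=5: 2 − 2cos(5π/6) = 3.7321.
Laplacian eigenvalues (increasing order): [0.0, 0.2679, 1.0, 2.0, 3.0, 3.7321]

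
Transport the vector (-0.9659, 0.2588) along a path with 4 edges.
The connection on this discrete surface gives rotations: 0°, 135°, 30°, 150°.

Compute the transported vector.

Total rotation: 0° + 135° + 30° + 150° = 315° ≡ -45° (mod 360°). Final vector: (-0.5000, 0.8660)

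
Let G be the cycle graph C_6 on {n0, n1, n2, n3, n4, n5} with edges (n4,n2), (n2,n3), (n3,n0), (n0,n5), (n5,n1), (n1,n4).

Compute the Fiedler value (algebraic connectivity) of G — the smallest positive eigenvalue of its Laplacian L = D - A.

The cycle graph C_n has Laplacian eigenvalues λ_k = 2 − 2cos(2πk/n), k = 0, 1, …, n−1. Here n = 6:
k=0: 2 − 2cos(0) = 0.0; k=1: 2 − 2cos(π/3) = 1.0; k=2: 2 − 2cos(2π/3) = 3.0; k=3: 2 − 2cos(π) = 4.0; k=4: 2 − 2cos(4π/3) = 3.0; k=5: 2 − 2cos(5π/3) = 1.0.
Laplacian eigenvalues: [0.0, 1.0, 1.0, 3.0, 3.0, 4.0]. Algebraic connectivity (smallest non-zero eigenvalue) = 1.0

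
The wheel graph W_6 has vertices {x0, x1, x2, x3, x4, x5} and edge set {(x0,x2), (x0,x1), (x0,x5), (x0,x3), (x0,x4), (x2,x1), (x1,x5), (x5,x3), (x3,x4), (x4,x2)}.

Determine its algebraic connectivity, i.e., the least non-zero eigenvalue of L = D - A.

The wheel W_6 is the join K_1 ∨ C_5 (a hub joined to every vertex of a cycle of length 5). For a join G ∨ H (G on p vertices, H on q vertices) the Laplacian spectrum is 0, p+q, the eigenvalues of L(G) other than one 0 each shifted by +q, and the eigenvalues of L(H) other than one 0 each shifted by +p. With G = K_1 (p = 1, nothing left after dropping its 0) and H = C_5 (q = 5, eigenvalues 2 − 2cos(2πk/5), k = 0, …, 4; drop k = 0), the spectrum of W_6 is 0, 6, and 1 + (2 − 2cos(2πk/5)) = 3 − 2cos(2πk/5) for k = 1, …, 4:
k=1: 3 − 2cos(2π/5) = 2.382; k=2: 3 − 2cos(4π/5) = 4.618; k=3: 3 − 2cos(6π/5) = 4.618; k=4: 3 − 2cos(8π/5) = 2.382.
Laplacian eigenvalues: [0.0, 2.382, 2.382, 4.618, 4.618, 6.0]. Algebraic connectivity (smallest non-zero eigenvalue) = 2.382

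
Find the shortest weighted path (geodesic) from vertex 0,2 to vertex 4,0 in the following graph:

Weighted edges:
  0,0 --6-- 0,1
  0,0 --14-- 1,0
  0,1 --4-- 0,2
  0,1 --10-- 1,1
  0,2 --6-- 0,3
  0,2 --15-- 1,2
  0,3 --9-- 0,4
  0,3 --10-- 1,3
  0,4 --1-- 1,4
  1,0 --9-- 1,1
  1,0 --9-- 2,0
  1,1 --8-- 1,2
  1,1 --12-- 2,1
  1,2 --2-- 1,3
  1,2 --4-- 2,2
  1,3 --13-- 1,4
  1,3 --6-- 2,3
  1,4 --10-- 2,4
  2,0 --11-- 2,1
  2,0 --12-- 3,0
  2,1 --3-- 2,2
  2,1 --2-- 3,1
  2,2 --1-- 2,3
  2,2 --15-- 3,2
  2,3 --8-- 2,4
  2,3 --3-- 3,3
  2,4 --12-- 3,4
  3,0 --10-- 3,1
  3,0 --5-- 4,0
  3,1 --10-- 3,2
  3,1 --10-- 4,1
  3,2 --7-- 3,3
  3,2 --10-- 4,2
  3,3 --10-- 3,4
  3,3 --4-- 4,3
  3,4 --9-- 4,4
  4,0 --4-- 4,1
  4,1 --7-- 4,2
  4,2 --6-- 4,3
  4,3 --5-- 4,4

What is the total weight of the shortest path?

Shortest path: 0,2 → 1,2 → 2,2 → 2,1 → 3,1 → 4,1 → 4,0, total weight = 38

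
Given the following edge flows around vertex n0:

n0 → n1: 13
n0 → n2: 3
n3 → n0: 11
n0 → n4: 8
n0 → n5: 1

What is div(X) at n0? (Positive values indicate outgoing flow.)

Divergence = sum of outgoing flows = 13 + 3 + (-11) + 8 + 1 = 14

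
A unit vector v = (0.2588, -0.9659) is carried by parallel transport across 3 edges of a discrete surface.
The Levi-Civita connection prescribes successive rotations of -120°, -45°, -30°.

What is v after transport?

Total rotation: (-120°) + (-45°) + (-30°) = -195° ≡ 165° (mod 360°). Final vector: (0, 1)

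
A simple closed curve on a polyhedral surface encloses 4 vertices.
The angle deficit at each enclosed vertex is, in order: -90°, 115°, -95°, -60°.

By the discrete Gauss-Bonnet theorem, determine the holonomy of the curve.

Holonomy = total enclosed curvature = (-90°) + 115° + (-95°) + (-60°) = -130°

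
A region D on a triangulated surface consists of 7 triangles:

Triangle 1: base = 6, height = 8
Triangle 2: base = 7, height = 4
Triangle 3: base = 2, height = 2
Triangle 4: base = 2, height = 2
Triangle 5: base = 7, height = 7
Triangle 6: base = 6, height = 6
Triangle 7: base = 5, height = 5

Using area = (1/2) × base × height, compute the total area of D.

(1/2)×6×8 + (1/2)×7×4 + (1/2)×2×2 + (1/2)×2×2 + (1/2)×7×7 + (1/2)×6×6 + (1/2)×5×5 = 97.0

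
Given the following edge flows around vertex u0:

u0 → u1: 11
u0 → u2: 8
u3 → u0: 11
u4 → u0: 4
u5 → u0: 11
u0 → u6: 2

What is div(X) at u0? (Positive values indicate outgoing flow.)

Divergence = sum of outgoing flows = 11 + 8 + (-11) + (-4) + (-11) + 2 = -5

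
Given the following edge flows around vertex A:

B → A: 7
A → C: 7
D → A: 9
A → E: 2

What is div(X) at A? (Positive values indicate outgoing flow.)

Divergence = sum of outgoing flows = (-7) + 7 + (-9) + 2 = -7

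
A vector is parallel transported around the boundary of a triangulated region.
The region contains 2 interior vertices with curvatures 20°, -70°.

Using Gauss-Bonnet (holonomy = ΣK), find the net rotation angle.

Holonomy = total enclosed curvature = 20° + (-70°) = -50°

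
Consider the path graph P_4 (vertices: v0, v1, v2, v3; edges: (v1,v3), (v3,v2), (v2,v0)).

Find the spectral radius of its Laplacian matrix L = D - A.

The path graph P_n has Laplacian eigenvalues λ_k = 2 − 2cos(kπ/n), k = 0, 1, …, n−1. Here n = 4:
k=0: 2 − 2cos(0) = 0.0; k=1: 2 − 2cos(π/4) = 0.5858; k=2: 2 − 2cos(π/2) = 2.0; k=3: 2 − 2cos(3π/4) = 3.4142.
Laplacian eigenvalues: [0.0, 0.5858, 2.0, 3.4142]. Largest eigenvalue (spectral radius) = 3.4142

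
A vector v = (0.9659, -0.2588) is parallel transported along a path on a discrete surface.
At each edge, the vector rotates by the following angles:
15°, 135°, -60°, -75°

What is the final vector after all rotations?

Total rotation: 15° + 135° + (-60°) + (-75°) = 15°. Final vector: (1, 0)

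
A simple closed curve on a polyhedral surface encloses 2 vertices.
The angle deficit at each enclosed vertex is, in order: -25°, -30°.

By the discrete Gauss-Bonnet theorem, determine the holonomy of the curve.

Holonomy = total enclosed curvature = (-25°) + (-30°) = -55°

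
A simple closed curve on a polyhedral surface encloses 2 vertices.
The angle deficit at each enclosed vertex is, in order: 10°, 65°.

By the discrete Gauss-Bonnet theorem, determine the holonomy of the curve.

Holonomy = total enclosed curvature = 10° + 65° = 75°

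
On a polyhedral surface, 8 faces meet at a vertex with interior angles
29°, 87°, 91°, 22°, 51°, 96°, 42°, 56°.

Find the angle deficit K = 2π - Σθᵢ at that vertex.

Sum of angles = 474°. K = 360° - 474° = -114° = -19π/30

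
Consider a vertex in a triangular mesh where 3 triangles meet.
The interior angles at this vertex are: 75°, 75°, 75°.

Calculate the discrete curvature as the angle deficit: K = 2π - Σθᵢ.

Sum of angles = 225°. K = 360° - 225° = 135°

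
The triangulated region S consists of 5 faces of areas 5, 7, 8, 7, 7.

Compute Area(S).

5 + 7 + 8 + 7 + 7 = 34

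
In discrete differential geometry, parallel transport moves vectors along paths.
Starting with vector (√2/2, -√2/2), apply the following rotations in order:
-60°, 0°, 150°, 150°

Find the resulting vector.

Total rotation: (-60°) + 0° + 150° + 150° = 240° ≡ -120° (mod 360°). Final vector: (-0.9659, -0.2588)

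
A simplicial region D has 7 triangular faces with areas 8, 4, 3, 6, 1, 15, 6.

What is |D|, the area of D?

8 + 4 + 3 + 6 + 1 + 15 + 6 = 43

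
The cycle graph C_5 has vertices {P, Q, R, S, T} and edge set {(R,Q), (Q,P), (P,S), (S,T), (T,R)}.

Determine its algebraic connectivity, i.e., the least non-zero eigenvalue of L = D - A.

The cycle graph C_n has Laplacian eigenvalues λ_k = 2 − 2cos(2πk/n), k = 0, 1, …, n−1. Here n = 5:
k=0: 2 − 2cos(0) = 0.0; k=1: 2 − 2cos(2π/5) = 1.382; k=2: 2 − 2cos(4π/5) = 3.618; k=3: 2 − 2cos(6π/5) = 3.618; k=4: 2 − 2cos(8π/5) = 1.382.
Laplacian eigenvalues: [0.0, 1.382, 1.382, 3.618, 3.618]. Algebraic connectivity (smallest non-zero eigenvalue) = 1.382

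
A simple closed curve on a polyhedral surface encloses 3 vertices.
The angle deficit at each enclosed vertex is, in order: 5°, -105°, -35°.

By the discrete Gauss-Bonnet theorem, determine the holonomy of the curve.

Holonomy = total enclosed curvature = 5° + (-105°) + (-35°) = -135°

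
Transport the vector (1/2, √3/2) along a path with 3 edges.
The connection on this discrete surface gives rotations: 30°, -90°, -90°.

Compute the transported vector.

Total rotation: 30° + (-90°) + (-90°) = -150°. Final vector: (0, -1)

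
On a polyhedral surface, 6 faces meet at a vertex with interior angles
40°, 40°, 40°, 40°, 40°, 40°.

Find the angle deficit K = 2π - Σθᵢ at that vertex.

Sum of angles = 240°. K = 360° - 240° = 120° = 2π/3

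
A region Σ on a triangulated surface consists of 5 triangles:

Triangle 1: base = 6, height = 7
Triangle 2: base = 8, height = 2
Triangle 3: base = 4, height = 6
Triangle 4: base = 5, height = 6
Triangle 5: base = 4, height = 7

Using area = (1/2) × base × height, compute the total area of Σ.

(1/2)×6×7 + (1/2)×8×2 + (1/2)×4×6 + (1/2)×5×6 + (1/2)×4×7 = 70.0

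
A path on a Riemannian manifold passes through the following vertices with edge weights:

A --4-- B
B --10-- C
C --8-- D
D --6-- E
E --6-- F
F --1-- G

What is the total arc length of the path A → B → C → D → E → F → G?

Arc length = 4 + 10 + 8 + 6 + 6 + 1 = 35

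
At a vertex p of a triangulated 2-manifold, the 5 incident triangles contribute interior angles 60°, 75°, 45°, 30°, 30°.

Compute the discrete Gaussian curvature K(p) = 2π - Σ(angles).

Sum of angles = 240°. K = 360° - 240° = 120°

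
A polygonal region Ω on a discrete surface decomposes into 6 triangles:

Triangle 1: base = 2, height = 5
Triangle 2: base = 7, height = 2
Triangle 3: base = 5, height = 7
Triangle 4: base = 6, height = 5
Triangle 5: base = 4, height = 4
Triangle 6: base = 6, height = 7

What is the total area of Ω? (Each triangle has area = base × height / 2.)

(1/2)×2×5 + (1/2)×7×2 + (1/2)×5×7 + (1/2)×6×5 + (1/2)×4×4 + (1/2)×6×7 = 73.5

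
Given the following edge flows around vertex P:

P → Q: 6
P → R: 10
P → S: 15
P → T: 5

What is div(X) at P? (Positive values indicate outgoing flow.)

Divergence = sum of outgoing flows = 6 + 10 + 15 + 5 = 36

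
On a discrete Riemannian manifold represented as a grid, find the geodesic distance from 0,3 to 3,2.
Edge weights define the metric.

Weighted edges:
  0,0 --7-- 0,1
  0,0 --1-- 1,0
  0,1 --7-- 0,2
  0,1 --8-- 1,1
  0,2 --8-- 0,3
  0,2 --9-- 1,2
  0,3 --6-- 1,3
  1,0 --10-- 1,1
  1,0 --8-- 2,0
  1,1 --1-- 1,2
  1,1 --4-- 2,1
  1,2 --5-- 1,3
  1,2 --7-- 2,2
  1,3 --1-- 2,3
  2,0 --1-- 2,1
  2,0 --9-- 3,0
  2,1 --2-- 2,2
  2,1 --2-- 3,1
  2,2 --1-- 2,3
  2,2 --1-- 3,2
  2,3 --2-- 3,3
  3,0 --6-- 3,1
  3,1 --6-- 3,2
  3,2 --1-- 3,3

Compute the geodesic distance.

Shortest path: 0,3 → 1,3 → 2,3 → 2,2 → 3,2, total weight = 9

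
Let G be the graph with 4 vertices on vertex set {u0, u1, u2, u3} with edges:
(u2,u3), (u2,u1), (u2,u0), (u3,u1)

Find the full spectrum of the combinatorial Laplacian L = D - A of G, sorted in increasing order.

Degrees: deg(u0) = 1, deg(u1) = 2, deg(u2) = 3, deg(u3) = 2.
L = D − A with rows/columns ordered (u0, u1, u2, u3):
  [ 1,  0, -1,  0]
  [ 0,  2, -1, -1]
  [-1, -1,  3, -1]
  [ 0, -1, -1,  2]
Characteristic polynomial: det(λI − L) = λ(λ − 1)(λ − 3)(λ − 4).
Roots: λ = 0; (λ − 1) = 0 ⇒ λ = 1; (λ − 3) = 0 ⇒ λ = 3; (λ − 4) = 0 ⇒ λ = 4.
(Check: the roots sum (with multiplicity) to 8, matching trace L = Σdeg = 2·4 = 8.)
Laplacian eigenvalues (increasing order): [0.0, 1.0, 3.0, 4.0]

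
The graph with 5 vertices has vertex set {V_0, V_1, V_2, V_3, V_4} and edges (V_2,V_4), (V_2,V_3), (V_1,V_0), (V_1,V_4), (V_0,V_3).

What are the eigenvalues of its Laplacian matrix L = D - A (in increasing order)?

Degrees: deg(V_0) = 2, deg(V_1) = 2, deg(V_2) = 2, deg(V_3) = 2, deg(V_4) = 2.
L = D − A with rows/columns ordered (V_0, V_1, V_2, V_3, V_4):
  [ 2, -1,  0, -1,  0]
  [-1,  2,  0,  0, -1]
  [ 0,  0,  2, -1, -1]
  [-1,  0, -1,  2,  0]
  [ 0, -1, -1,  0,  2]
Characteristic polynomial: det(λI − L) = λ(λ² − 5λ + 5)².
Roots: λ = 0; (λ² − 5λ + 5) = 0 ⇒ λ = (5 ± √5)/2 ≈ 1.382, 3.618 (multiplicity 2).
(Check: the roots sum (with multiplicity) to 10, matching trace L = Σdeg = 2·5 = 10.)
Laplacian eigenvalues (increasing order): [0.0, 1.382, 1.382, 3.618, 3.618]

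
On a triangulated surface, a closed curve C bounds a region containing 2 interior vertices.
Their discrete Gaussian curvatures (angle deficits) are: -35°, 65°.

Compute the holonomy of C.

Holonomy = total enclosed curvature = (-35°) + 65° = 30°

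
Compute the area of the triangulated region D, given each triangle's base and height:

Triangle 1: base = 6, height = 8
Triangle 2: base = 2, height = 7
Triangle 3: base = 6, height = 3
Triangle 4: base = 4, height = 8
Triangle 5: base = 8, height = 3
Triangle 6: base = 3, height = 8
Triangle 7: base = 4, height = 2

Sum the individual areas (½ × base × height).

(1/2)×6×8 + (1/2)×2×7 + (1/2)×6×3 + (1/2)×4×8 + (1/2)×8×3 + (1/2)×3×8 + (1/2)×4×2 = 84.0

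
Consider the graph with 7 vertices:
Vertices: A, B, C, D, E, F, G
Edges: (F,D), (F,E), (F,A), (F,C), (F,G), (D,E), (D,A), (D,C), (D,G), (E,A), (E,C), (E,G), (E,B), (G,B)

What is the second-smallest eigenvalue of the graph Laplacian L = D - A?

Degrees: deg(A) = 3, deg(B) = 2, deg(C) = 3, deg(D) = 5, deg(E) = 6, deg(F) = 5, deg(G) = 4.
L = D − A with rows/columns ordered (A, B, C, D, E, F, G):
  [ 3,  0,  0, -1, -1, -1,  0]
  [ 0,  2,  0,  0, -1,  0, -1]
  [ 0,  0,  3, -1, -1, -1,  0]
  [-1,  0, -1,  5, -1, -1, -1]
  [-1, -1, -1, -1,  6, -1, -1]
  [-1,  0, -1, -1, -1,  5, -1]
  [ 0, -1,  0, -1, -1, -1,  4]
Characteristic polynomial: det(λI − L) = λ(λ² − 8λ + 11)(λ − 3)(λ − 4)(λ − 6)(λ − 7).
Roots: λ = 0; (λ² − 8λ + 11) = 0 ⇒ λ = 4 ± √5 ≈ 1.7639, 6.2361; (λ − 3) = 0 ⇒ λ = 3; (λ − 4) = 0 ⇒ λ = 4; (λ − 6) = 0 ⇒ λ = 6; (λ − 7) = 0 ⇒ λ = 7.
(Check: the roots sum (with multiplicity) to 28, matching trace L = Σdeg = 2·14 = 28.)
Laplacian eigenvalues: [0.0, 1.7639, 3.0, 4.0, 6.0, 6.2361, 7.0]. Algebraic connectivity (smallest non-zero eigenvalue) = 1.7639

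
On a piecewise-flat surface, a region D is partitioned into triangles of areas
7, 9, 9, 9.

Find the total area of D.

7 + 9 + 9 + 9 = 34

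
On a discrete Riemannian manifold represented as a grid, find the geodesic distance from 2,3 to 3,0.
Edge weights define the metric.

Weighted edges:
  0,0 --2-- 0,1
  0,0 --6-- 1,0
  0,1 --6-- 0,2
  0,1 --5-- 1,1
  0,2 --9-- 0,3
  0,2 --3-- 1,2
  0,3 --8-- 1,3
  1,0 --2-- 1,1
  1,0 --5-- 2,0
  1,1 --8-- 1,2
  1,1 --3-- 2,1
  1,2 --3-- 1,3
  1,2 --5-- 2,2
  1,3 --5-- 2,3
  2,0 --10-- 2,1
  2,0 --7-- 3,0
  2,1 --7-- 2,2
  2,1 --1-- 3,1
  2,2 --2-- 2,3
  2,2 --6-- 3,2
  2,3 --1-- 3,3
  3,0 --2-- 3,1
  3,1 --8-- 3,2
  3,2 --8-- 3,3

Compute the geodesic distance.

Shortest path: 2,3 → 2,2 → 2,1 → 3,1 → 3,0, total weight = 12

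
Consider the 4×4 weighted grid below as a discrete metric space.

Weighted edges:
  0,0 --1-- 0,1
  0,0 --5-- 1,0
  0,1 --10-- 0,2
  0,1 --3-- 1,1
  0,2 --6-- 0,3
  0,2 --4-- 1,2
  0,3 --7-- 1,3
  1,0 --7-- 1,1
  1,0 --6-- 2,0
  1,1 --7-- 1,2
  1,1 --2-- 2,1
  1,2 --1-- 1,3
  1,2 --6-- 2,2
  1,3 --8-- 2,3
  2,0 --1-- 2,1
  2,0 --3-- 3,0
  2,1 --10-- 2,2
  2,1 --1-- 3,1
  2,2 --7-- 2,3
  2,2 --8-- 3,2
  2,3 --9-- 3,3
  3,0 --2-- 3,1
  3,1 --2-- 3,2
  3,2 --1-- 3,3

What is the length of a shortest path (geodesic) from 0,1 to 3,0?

Shortest path: 0,1 → 1,1 → 2,1 → 3,1 → 3,0, total weight = 8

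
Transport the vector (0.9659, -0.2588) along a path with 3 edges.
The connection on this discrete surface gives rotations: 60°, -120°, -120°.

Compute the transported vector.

Total rotation: 60° + (-120°) + (-120°) = -180° ≡ 180° (mod 360°). Final vector: (-0.9659, 0.2588)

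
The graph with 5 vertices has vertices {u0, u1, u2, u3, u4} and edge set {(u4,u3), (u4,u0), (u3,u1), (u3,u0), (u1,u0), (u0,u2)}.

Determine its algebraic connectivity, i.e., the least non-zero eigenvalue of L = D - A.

Degrees: deg(u0) = 4, deg(u1) = 2, deg(u2) = 1, deg(u3) = 3, deg(u4) = 2.
L = D − A with rows/columns ordered (u0, u1, u2, u3, u4):
  [ 4, -1, -1, -1, -1]
  [-1,  2,  0, -1,  0]
  [-1,  0,  1,  0,  0]
  [-1, -1,  0,  3, -1]
  [-1,  0,  0, -1,  2]
Characteristic polynomial: det(λI − L) = λ(λ − 1)(λ − 2)(λ − 4)(λ − 5).
Roots: λ = 0; (λ − 1) = 0 ⇒ λ = 1; (λ − 2) = 0 ⇒ λ = 2; (λ − 4) = 0 ⇒ λ = 4; (λ − 5) = 0 ⇒ λ = 5.
(Check: the roots sum (with multiplicity) to 12, matching trace L = Σdeg = 2·6 = 12.)
Laplacian eigenvalues: [0.0, 1.0, 2.0, 4.0, 5.0]. Algebraic connectivity (smallest non-zero eigenvalue) = 1.0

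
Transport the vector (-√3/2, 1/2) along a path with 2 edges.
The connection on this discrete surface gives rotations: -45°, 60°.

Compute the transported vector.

Total rotation: (-45°) + 60° = 15°. Final vector: (-0.9659, 0.2588)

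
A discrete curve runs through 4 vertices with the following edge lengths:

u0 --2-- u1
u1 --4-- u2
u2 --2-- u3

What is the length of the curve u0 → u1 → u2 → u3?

Arc length = 2 + 4 + 2 = 8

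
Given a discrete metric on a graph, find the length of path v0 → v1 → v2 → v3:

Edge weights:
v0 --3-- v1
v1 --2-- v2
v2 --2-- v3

Arc length = 3 + 2 + 2 = 7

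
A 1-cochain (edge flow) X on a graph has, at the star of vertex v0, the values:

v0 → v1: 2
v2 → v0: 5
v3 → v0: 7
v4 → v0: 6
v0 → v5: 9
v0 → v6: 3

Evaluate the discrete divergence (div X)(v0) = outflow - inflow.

Divergence = sum of outgoing flows = 2 + (-5) + (-7) + (-6) + 9 + 3 = -4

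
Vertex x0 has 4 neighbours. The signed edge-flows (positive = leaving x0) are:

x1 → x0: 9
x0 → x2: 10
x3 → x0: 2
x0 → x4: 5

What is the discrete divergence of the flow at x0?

Divergence = sum of outgoing flows = (-9) + 10 + (-2) + 5 = 4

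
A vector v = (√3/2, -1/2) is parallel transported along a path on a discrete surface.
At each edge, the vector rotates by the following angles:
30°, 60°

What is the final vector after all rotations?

Total rotation: 30° + 60° = 90°. Final vector: (0.5000, 0.8660)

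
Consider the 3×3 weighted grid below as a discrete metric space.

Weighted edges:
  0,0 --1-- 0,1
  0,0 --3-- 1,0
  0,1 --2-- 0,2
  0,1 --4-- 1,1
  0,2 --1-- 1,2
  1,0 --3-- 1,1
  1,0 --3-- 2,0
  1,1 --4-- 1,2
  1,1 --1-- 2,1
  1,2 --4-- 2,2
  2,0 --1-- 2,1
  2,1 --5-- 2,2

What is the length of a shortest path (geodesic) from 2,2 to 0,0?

Shortest path: 2,2 → 1,2 → 0,2 → 0,1 → 0,0, total weight = 8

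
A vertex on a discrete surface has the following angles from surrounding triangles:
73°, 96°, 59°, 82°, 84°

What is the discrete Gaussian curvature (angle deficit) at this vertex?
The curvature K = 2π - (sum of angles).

Sum of angles = 394°. K = 360° - 394° = -34° = -17π/90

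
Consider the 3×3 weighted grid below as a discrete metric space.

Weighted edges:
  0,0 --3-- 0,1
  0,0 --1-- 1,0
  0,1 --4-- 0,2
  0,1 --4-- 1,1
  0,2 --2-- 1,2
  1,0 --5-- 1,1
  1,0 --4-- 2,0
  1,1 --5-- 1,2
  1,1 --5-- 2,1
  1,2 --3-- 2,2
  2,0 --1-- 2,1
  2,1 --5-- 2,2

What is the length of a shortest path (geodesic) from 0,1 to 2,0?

Shortest path: 0,1 → 0,0 → 1,0 → 2,0, total weight = 8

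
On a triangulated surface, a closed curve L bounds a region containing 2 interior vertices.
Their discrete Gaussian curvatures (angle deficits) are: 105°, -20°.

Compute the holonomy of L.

Holonomy = total enclosed curvature = 105° + (-20°) = 85°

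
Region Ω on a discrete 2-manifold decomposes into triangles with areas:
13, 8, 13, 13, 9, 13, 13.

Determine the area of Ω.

13 + 8 + 13 + 13 + 9 + 13 + 13 = 82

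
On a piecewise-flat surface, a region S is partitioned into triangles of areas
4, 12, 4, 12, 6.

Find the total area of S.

4 + 12 + 4 + 12 + 6 = 38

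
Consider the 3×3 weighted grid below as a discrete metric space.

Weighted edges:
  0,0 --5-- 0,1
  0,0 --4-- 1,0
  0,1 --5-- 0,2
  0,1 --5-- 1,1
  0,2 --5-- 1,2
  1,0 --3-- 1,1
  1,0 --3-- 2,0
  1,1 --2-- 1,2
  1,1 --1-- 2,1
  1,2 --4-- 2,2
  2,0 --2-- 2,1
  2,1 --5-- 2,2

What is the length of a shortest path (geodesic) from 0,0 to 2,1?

Shortest path: 0,0 → 1,0 → 1,1 → 2,1, total weight = 8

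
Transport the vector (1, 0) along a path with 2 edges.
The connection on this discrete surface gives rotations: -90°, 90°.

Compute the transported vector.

Total rotation: (-90°) + 90° = 0°. Final vector: (1, 0)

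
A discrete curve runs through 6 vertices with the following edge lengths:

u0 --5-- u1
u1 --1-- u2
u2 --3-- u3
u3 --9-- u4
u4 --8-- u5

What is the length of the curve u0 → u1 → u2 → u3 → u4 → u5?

Arc length = 5 + 1 + 3 + 9 + 8 = 26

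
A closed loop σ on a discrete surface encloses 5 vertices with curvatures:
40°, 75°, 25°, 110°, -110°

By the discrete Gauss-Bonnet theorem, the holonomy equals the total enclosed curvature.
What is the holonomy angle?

Holonomy = total enclosed curvature = 40° + 75° + 25° + 110° + (-110°) = 140°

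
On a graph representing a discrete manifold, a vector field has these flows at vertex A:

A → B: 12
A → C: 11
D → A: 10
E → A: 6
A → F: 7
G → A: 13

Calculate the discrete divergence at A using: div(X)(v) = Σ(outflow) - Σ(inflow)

Divergence = sum of outgoing flows = 12 + 11 + (-10) + (-6) + 7 + (-13) = 1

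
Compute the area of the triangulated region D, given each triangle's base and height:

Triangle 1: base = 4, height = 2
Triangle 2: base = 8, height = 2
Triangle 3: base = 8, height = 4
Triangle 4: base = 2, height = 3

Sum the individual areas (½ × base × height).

(1/2)×4×2 + (1/2)×8×2 + (1/2)×8×4 + (1/2)×2×3 = 31.0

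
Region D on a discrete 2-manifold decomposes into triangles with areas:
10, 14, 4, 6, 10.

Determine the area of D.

10 + 14 + 4 + 6 + 10 = 44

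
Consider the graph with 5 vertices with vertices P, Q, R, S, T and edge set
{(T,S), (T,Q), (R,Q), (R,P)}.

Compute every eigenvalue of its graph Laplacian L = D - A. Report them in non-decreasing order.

Degrees: deg(P) = 1, deg(Q) = 2, deg(R) = 2, deg(S) = 1, deg(T) = 2.
L = D − A with rows/columns ordered (P, Q, R, S, T):
  [ 1,  0, -1,  0,  0]
  [ 0,  2, -1,  0, -1]
  [-1, -1,  2,  0,  0]
  [ 0,  0,  0,  1, -1]
  [ 0, -1,  0, -1,  2]
Characteristic polynomial: det(λI − L) = λ(λ² − 3λ + 1)(λ² − 5λ + 5).
Roots: λ = 0; (λ² − 3λ + 1) = 0 ⇒ λ = (3 ± √5)/2 ≈ 0.382, 2.618; (λ² − 5λ + 5) = 0 ⇒ λ = (5 ± √5)/2 ≈ 1.382, 3.618.
(Check: the roots sum (with multiplicity) to 8, matching trace L = Σdeg = 2·4 = 8.)
Laplacian eigenvalues (increasing order): [0.0, 0.382, 1.382, 2.618, 3.618]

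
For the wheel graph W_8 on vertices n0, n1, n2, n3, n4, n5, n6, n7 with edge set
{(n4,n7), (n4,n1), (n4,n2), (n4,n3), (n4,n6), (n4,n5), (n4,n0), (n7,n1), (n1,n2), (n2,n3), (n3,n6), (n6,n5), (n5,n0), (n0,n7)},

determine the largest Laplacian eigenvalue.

The wheel W_8 is the join K_1 ∨ C_7 (a hub joined to every vertex of a cycle of length 7). For a join G ∨ H (G on p vertices, H on q vertices) the Laplacian spectrum is 0, p+q, the eigenvalues of L(G) other than one 0 each shifted by +q, and the eigenvalues of L(H) other than one 0 each shifted by +p. With G = K_1 (p = 1, nothing left after dropping its 0) and H = C_7 (q = 7, eigenvalues 2 − 2cos(2πk/7), k = 0, …, 6; drop k = 0), the spectrum of W_8 is 0, 8, and 1 + (2 − 2cos(2πk/7)) = 3 − 2cos(2πk/7) for k = 1, …, 6:
k=1: 3 − 2cos(2π/7) = 1.753; k=2: 3 − 2cos(4π/7) = 3.445; k=3: 3 − 2cos(6π/7) = 4.8019; k=4: 3 − 2cos(8π/7) = 4.8019; k=5: 3 − 2cos(10π/7) = 3.445; k=6: 3 − 2cos(12π/7) = 1.753.
Laplacian eigenvalues: [0.0, 1.753, 1.753, 3.445, 3.445, 4.8019, 4.8019, 8.0]. Largest eigenvalue (spectral radius) = 8.0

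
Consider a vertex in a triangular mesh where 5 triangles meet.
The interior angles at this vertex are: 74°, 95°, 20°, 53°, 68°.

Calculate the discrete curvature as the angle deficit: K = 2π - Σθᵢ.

Sum of angles = 310°. K = 360° - 310° = 50° = 5π/18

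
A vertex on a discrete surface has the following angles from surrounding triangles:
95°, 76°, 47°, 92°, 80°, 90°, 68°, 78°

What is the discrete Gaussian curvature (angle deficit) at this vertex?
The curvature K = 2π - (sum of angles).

Sum of angles = 626°. K = 360° - 626° = -266° = -133π/90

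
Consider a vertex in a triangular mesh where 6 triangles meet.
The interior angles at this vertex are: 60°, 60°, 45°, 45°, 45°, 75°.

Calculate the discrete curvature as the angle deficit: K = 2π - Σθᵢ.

Sum of angles = 330°. K = 360° - 330° = 30° = π/6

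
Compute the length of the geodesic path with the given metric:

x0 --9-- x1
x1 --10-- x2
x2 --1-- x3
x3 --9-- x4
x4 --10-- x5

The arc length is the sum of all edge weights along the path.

Arc length = 9 + 10 + 1 + 9 + 10 = 39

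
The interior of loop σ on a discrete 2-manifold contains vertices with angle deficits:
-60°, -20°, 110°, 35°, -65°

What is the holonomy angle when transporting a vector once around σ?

Holonomy = total enclosed curvature = (-60°) + (-20°) + 110° + 35° + (-65°) = 0°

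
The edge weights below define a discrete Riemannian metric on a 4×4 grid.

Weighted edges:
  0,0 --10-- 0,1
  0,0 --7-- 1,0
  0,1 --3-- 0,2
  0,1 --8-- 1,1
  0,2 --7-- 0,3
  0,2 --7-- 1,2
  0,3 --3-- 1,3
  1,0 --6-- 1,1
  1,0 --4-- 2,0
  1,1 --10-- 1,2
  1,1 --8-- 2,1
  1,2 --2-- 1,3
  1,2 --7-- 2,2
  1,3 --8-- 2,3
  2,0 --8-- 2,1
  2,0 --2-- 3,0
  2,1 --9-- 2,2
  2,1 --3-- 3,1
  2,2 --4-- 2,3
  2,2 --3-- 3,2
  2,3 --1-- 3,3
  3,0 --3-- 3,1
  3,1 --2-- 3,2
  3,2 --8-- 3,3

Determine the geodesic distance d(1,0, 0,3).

Shortest path: 1,0 → 1,1 → 1,2 → 1,3 → 0,3, total weight = 21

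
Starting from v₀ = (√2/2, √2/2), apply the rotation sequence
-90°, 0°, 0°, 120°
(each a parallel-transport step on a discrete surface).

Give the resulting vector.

Total rotation: (-90°) + 0° + 0° + 120° = 30°. Final vector: (0.2588, 0.9659)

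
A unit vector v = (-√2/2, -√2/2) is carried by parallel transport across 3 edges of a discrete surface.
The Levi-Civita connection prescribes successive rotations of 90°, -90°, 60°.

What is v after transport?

Total rotation: 90° + (-90°) + 60° = 60°. Final vector: (0.2588, -0.9659)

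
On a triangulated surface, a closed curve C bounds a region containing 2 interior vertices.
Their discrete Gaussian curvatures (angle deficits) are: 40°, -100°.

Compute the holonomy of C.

Holonomy = total enclosed curvature = 40° + (-100°) = -60°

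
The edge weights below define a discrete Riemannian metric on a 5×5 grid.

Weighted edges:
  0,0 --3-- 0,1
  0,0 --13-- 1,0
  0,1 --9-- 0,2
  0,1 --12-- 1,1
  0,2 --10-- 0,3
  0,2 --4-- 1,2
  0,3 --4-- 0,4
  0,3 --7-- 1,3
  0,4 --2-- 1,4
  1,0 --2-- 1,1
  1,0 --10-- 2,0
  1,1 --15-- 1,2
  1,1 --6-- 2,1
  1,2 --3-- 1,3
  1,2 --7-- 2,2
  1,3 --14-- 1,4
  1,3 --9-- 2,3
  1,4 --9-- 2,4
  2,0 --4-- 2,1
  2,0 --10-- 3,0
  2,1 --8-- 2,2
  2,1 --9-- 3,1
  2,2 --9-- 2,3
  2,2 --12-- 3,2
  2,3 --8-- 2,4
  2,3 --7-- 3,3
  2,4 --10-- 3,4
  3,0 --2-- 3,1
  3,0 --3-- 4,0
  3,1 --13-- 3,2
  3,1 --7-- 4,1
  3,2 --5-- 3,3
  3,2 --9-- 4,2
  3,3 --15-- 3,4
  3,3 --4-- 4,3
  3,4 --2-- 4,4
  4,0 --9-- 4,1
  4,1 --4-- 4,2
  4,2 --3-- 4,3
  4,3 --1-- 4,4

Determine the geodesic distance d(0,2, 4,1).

Shortest path: 0,2 → 1,2 → 1,3 → 2,3 → 3,3 → 4,3 → 4,2 → 4,1, total weight = 34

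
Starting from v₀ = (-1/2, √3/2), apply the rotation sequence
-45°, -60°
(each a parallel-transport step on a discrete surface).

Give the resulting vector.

Total rotation: (-45°) + (-60°) = -105°. Final vector: (0.9659, 0.2588)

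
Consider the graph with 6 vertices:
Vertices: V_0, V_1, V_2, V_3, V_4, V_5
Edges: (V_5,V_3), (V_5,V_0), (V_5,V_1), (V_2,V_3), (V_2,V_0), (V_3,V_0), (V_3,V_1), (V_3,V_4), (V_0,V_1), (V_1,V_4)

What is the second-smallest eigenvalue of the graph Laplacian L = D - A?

Degrees: deg(V_0) = 4, deg(V_1) = 4, deg(V_2) = 2, deg(V_3) = 5, deg(V_4) = 2, deg(V_5) = 3.
L = D − A with rows/columns ordered (V_0, V_1, V_2, V_3, V_4, V_5):
  [ 4, -1, -1, -1,  0, -1]
  [-1,  4,  0, -1, -1, -1]
  [-1,  0,  2, -1,  0,  0]
  [-1, -1, -1,  5, -1, -1]
  [ 0, -1,  0, -1,  2,  0]
  [-1, -1,  0, -1,  0,  3]
Characteristic polynomial: det(λI − L) = λ(λ² − 7λ + 9)(λ² − 7λ + 11)(λ − 6).
Roots: λ = 0; (λ² − 7λ + 9) = 0 ⇒ λ = (7 ± √13)/2 ≈ 1.6972, 5.3028; (λ² − 7λ + 11) = 0 ⇒ λ = (7 ± √5)/2 ≈ 2.382, 4.618; (λ − 6) = 0 ⇒ λ = 6.
(Check: the roots sum (with multiplicity) to 20, matching trace L = Σdeg = 2·10 = 20.)
Laplacian eigenvalues: [0.0, 1.6972, 2.382, 4.618, 5.3028, 6.0]. Algebraic connectivity (smallest non-zero eigenvalue) = 1.6972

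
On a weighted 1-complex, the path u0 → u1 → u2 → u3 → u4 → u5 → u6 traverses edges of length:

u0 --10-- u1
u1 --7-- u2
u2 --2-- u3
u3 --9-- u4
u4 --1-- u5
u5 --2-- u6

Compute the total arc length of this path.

Arc length = 10 + 7 + 2 + 9 + 1 + 2 = 31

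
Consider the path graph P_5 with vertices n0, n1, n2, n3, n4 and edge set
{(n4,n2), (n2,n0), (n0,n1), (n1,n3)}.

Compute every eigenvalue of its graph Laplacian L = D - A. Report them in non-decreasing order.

The path graph P_n has Laplacian eigenvalues λ_k = 2 − 2cos(kπ/n), k = 0, 1, …, n−1. Here n = 5:
k=0: 2 − 2cos(0) = 0.0; k=1: 2 − 2cos(π/5) = 0.382; k=2: 2 − 2cos(2π/5) = 1.382; k=3: 2 − 2cos(3π/5) = 2.618; k=4: 2 − 2cos(4π/5) = 3.618.
Laplacian eigenvalues (increasing order): [0.0, 0.382, 1.382, 2.618, 3.618]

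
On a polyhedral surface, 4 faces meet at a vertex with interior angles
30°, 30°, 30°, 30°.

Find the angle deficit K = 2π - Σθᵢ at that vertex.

Sum of angles = 120°. K = 360° - 120° = 240°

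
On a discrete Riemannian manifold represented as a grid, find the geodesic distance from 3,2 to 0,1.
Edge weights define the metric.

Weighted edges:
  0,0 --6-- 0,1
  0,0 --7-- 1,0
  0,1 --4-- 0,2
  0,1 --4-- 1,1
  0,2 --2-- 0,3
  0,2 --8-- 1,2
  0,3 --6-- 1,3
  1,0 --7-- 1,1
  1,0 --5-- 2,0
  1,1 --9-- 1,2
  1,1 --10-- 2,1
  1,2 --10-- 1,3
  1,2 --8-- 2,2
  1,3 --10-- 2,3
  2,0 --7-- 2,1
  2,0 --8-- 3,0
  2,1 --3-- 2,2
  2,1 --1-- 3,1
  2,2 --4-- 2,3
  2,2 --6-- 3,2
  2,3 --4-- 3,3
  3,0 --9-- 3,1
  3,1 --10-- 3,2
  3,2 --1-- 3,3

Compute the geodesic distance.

Shortest path: 3,2 → 2,2 → 2,1 → 1,1 → 0,1, total weight = 23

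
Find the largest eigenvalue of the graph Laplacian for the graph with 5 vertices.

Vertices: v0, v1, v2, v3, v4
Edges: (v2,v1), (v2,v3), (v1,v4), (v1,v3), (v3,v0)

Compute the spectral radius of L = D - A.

Degrees: deg(v0) = 1, deg(v1) = 3, deg(v2) = 2, deg(v3) = 3, deg(v4) = 1.
L = D − A with rows/columns ordered (v0, v1, v2, v3, v4):
  [ 1,  0,  0, -1,  0]
  [ 0,  3, -1, -1, -1]
  [ 0, -1,  2, -1,  0]
  [-1, -1, -1,  3,  0]
  [ 0, -1,  0,  0,  1]
Characteristic polynomial: det(λI − L) = λ(λ² − 5λ + 3)(λ² − 5λ + 5).
Roots: λ = 0; (λ² − 5λ + 3) = 0 ⇒ λ = (5 ± √13)/2 ≈ 0.6972, 4.3028; (λ² − 5λ + 5) = 0 ⇒ λ = (5 ± √5)/2 ≈ 1.382, 3.618.
(Check: the roots sum (with multiplicity) to 10, matching trace L = Σdeg = 2·5 = 10.)
Laplacian eigenvalues: [0.0, 0.6972, 1.382, 3.618, 4.3028]. Largest eigenvalue (spectral radius) = 4.3028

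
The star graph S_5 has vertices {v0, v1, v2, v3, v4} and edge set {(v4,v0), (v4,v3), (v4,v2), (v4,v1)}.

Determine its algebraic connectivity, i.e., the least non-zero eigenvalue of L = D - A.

The star S_5 is the complete bipartite graph K_{1,4} (one hub of degree 4, 4 leaves of degree 1). The Laplacian spectrum of K_{p,q} is 0, p (multiplicity q−1), q (multiplicity p−1), p+q. With p = 1, q = 4: 0 once, 1 with multiplicity 3, and 5 once. (Check: trace L = sum of degrees = 8 = 3·1 + 5.)
Laplacian eigenvalues: [0.0, 1.0, 1.0, 1.0, 5.0]. Algebraic connectivity (smallest non-zero eigenvalue) = 1.0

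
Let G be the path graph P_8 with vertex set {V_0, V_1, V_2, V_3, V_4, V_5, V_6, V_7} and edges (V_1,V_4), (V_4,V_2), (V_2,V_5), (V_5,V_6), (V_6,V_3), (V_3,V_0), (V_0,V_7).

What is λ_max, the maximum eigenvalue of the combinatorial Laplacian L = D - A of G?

The path graph P_n has Laplacian eigenvalues λ_k = 2 − 2cos(kπ/n), k = 0, 1, …, n−1. Here n = 8:
k=0: 2 − 2cos(0) = 0.0; k=1: 2 − 2cos(π/8) = 0.1522; k=2: 2 − 2cos(π/4) = 0.5858; k=3: 2 − 2cos(3π/8) = 1.2346; k=4: 2 − 2cos(π/2) = 2.0; k=5: 2 − 2cos(5π/8) = 2.7654; k=6: 2 − 2cos(3π/4) = 3.4142; k=7: 2 − 2cos(7π/8) = 3.8478.
Laplacian eigenvalues: [0.0, 0.1522, 0.5858, 1.2346, 2.0, 2.7654, 3.4142, 3.8478]. Largest eigenvalue (spectral radius) = 3.8478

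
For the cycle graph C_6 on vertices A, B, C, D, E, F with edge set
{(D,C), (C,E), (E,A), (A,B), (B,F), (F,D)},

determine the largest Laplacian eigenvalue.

The cycle graph C_n has Laplacian eigenvalues λ_k = 2 − 2cos(2πk/n), k = 0, 1, …, n−1. Here n = 6:
k=0: 2 − 2cos(0) = 0.0; k=1: 2 − 2cos(π/3) = 1.0; k=2: 2 − 2cos(2π/3) = 3.0; k=3: 2 − 2cos(π) = 4.0; k=4: 2 − 2cos(4π/3) = 3.0; k=5: 2 − 2cos(5π/3) = 1.0.
Laplacian eigenvalues: [0.0, 1.0, 1.0, 3.0, 3.0, 4.0]. Largest eigenvalue (spectral radius) = 4.0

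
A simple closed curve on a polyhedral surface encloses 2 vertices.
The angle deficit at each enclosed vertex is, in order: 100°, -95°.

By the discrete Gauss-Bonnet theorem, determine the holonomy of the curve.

Holonomy = total enclosed curvature = 100° + (-95°) = 5°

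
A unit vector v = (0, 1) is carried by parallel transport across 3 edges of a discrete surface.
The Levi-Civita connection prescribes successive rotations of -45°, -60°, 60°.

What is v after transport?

Total rotation: (-45°) + (-60°) + 60° = -45°. Final vector: (0.7071, 0.7071)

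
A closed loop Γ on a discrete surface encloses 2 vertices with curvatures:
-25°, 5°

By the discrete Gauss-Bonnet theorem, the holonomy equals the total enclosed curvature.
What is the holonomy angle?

Holonomy = total enclosed curvature = (-25°) + 5° = -20°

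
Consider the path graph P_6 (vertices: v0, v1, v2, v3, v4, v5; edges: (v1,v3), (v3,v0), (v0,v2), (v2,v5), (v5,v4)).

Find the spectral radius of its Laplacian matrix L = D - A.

The path graph P_n has Laplacian eigenvalues λ_k = 2 − 2cos(kπ/n), k = 0, 1, …, n−1. Here n = 6:
k=0: 2 − 2cos(0) = 0.0; k=1: 2 − 2cos(π/6) = 0.2679; k=2: 2 − 2cos(π/3) = 1.0; k=3: 2 − 2cos(π/2) = 2.0; k=4: 2 − 2cos(2π/3) = 3.0; k=5: 2 − 2cos(5π/6) = 3.7321.
Laplacian eigenvalues: [0.0, 0.2679, 1.0, 2.0, 3.0, 3.7321]. Largest eigenvalue (spectral radius) = 3.7321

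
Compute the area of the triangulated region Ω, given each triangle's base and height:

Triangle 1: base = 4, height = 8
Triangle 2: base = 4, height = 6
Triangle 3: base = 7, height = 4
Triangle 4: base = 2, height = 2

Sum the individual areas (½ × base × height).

(1/2)×4×8 + (1/2)×4×6 + (1/2)×7×4 + (1/2)×2×2 = 44.0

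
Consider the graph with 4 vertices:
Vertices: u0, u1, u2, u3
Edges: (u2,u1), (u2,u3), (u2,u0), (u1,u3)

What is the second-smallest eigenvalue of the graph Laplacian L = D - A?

Degrees: deg(u0) = 1, deg(u1) = 2, deg(u2) = 3, deg(u3) = 2.
L = D − A with rows/columns ordered (u0, u1, u2, u3):
  [ 1,  0, -1,  0]
  [ 0,  2, -1, -1]
  [-1, -1,  3, -1]
  [ 0, -1, -1,  2]
Characteristic polynomial: det(λI − L) = λ(λ − 1)(λ − 3)(λ − 4).
Roots: λ = 0; (λ − 1) = 0 ⇒ λ = 1; (λ − 3) = 0 ⇒ λ = 3; (λ − 4) = 0 ⇒ λ = 4.
(Check: the roots sum (with multiplicity) to 8, matching trace L = Σdeg = 2·4 = 8.)
Laplacian eigenvalues: [0.0, 1.0, 3.0, 4.0]. Algebraic connectivity (smallest non-zero eigenvalue) = 1.0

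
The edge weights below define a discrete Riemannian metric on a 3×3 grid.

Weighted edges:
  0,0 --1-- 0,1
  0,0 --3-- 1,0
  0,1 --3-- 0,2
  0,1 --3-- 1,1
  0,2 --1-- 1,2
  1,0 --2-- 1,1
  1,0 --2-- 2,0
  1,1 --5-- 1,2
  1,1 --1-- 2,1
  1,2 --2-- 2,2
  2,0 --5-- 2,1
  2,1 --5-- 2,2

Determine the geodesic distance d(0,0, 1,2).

Shortest path: 0,0 → 0,1 → 0,2 → 1,2, total weight = 5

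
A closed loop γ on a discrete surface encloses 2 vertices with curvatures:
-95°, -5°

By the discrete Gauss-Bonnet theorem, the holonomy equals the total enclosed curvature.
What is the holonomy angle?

Holonomy = total enclosed curvature = (-95°) + (-5°) = -100°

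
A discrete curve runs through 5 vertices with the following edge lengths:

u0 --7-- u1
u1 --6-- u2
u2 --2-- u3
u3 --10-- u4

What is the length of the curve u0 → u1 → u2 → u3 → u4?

Arc length = 7 + 6 + 2 + 10 = 25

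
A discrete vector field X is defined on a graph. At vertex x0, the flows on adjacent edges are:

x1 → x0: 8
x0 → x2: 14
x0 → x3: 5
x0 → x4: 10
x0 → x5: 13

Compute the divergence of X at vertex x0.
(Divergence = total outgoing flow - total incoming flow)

Divergence = sum of outgoing flows = (-8) + 14 + 5 + 10 + 13 = 34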